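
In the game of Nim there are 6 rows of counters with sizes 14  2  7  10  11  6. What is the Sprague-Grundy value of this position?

Nim-sum: 14 ⊕ 2 ⊕ 7 ⊕ 10 ⊕ 11 ⊕ 6 = 12.

12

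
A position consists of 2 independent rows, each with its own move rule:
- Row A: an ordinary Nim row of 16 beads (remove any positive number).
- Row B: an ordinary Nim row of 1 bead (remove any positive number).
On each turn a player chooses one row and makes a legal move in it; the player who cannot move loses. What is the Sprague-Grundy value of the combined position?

17

Row A is a plain Nim row of size 16, so its Grundy value is 16.
Row B is a plain Nim row of size 1, so its Grundy value is 1.
The value of a disjunctive sum is the nim-sum of the parts.
Combined value = 16 ⊕ 1 = 17.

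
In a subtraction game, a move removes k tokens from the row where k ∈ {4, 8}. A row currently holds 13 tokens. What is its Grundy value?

Grundy values for subtraction set {4, 8}:
g(0) = mex{} = 0
g(1) = mex{} = 0
g(2) = mex{} = 0
g(3) = mex{} = 0
g(4) = mex{0} = 1
g(5) = mex{0} = 1
g(6) = mex{0} = 1
g(7) = mex{0} = 1
g(8) = mex{0,1} = 2
g(9) = mex{0,1} = 2
g(10) = mex{0,1} = 2
g(11) = mex{0,1} = 2
g(12) = mex{1,2} = 0
g(13) = mex{1,2} = 0
So g(13) = 0.

0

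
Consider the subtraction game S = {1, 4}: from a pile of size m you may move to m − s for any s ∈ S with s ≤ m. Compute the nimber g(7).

Build the Grundy sequence with g(k) = mex{g(k−s) : s ∈ {1, 4}, s ≤ k}:
k:     0  1  2  3  4  5  6  7
g(k):  0  1  0  1  2  0  1  0
So g(7) = 0.

0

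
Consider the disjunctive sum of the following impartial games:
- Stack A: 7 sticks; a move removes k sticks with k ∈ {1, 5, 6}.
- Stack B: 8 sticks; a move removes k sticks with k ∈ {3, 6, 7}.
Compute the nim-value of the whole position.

1

Grundy values for stack A (subtraction set {1, 5, 6}):
k:     0  1  2  3  4  5  6  7
g(k):  0  1  0  1  0  1  2  3
So g(7) = 3.
For stack B, compute g(0), g(1), … with moves {3, 6, 7}:
g(0) = mex{} = 0
g(1) = mex{} = 0
g(2) = mex{} = 0
g(3) = mex{0} = 1
g(4) = mex{0} = 1
g(5) = mex{0} = 1
g(6) = mex{0,1} = 2
g(7) = mex{0,1} = 2
g(8) = mex{0,1} = 2
So g(8) = 2.
The value of a disjunctive sum is the nim-sum of the parts.
Combined value = 3 XOR 2 = 1.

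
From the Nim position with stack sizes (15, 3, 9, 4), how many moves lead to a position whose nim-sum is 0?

3

Nim-sum: 15 XOR 3 XOR 9 XOR 4 = 1.
The overall nim-sum is X = 1. A stack of size p has a winning move iff p XOR X < p (reduce it to p XOR X).
  15: 15 XOR 1 = 14 < 15 — winning move (to 14).
  3: 3 XOR 1 = 2 < 3 — winning move (to 2).
  9: 9 XOR 1 = 8 < 9 — winning move (to 8).
  4: 4 XOR 1 = 5 ≥ 4 — no move.
That gives 3 winning moves.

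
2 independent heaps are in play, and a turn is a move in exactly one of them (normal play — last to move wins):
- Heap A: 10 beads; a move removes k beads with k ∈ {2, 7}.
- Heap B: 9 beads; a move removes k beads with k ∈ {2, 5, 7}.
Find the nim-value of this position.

Grundy values for heap A (subtraction set {2, 7}):
k:     0  1  2  3  4  5  6  7  8  9 10
g(k):  0  0  1  1  0  0  1  1  2  0  0
So g(10) = 0.
Grundy values for heap B (subtraction set {2, 5, 7}):
k:     0  1  2  3  4  5  6  7  8  9
g(k):  0  0  1  1  0  2  1  3  2  2
So g(9) = 2.
The value of a disjunctive sum is the nim-sum of the parts.
Combined value = 0 ⊕ 2 = 2.

2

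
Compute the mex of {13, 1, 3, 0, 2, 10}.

The values 0, 1, 2, 3 are all present; 4 is the first non-negative integer missing from the set.

4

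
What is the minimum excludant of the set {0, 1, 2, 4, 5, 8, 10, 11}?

The values 0, 1, 2 are all present; 3 is the first non-negative integer missing from the set.

3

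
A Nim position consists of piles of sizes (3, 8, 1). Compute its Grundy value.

10

Bitwise XOR of the heap sizes:
  0011  (3)
  1000  (8)
  0001  (1)
  ----
  1010  (10)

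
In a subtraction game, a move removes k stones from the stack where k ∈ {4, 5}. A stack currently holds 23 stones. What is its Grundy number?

Grundy values for subtraction set {4, 5}:
k:     0  1  2  3  4  5  6  7  8  9 10 11 12 13 14 15 16 17 18 19 20 21 22 23
g(k):  0  0  0  0  1  1  1  1  2  0  0  0  0  1  1  1  1  2  0  0  0  0  1  1
So g(23) = 1.

1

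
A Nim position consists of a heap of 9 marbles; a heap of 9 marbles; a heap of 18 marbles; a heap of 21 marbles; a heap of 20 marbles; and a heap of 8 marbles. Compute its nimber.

Nim-sum: 9 XOR 9 XOR 18 XOR 21 XOR 20 XOR 8 = 27.

27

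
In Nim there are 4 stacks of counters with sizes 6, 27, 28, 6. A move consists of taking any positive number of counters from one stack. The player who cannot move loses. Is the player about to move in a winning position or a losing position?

Winning position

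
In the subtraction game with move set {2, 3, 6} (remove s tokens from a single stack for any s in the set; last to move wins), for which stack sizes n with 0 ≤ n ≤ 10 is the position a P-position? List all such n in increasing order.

0, 1, 5, 9, 10

Grundy values for subtraction set {2, 3, 6}:
k:     0  1  2  3  4  5  6  7  8  9 10
g(k):  0  0  1  1  2  0  3  1  2  0  0
The P-positions (g = 0) in 0..10 are 0, 1, 5, 9, 10.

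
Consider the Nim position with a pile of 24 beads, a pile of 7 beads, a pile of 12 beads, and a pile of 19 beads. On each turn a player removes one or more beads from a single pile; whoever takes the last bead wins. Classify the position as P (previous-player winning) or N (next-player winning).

P-position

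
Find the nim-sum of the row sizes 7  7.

0

Compute the nim-sum pairwise:
7 ⊕ 7 = 0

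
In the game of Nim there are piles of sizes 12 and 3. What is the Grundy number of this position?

15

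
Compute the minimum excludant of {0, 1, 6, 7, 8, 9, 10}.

2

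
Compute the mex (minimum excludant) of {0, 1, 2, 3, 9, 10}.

4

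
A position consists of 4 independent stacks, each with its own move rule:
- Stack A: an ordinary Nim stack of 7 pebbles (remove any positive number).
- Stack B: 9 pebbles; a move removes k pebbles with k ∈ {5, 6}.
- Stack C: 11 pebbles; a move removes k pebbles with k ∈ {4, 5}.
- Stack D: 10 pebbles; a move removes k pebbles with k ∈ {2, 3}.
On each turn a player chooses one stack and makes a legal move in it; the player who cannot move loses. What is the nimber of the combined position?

6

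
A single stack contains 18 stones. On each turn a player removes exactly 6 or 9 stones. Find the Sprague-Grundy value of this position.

Compute g(0), g(1), … for moves {6, 9}:
k:     0  1  2  3  4  5  6  7  8  9 10 11 12 13 14 15 16 17 18
g(k):  0  0  0  0  0  0  1  1  1  1  1  1  2  2  2  0  0  0  0
So g(18) = 0.

0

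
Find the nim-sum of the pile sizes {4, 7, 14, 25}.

20

In binary:
  00100  (4)
  00111  (7)
  01110  (14)
  11001  (25)
  -----
  10100  (20)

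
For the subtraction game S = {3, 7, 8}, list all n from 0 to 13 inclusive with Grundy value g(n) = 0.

0, 1, 2, 6, 11, 12

Grundy values for subtraction set {3, 7, 8}:
k:     0  1  2  3  4  5  6  7  8  9 10 11 12 13
g(k):  0  0  0  1  1  1  0  2  2  1  3  0  0  2
The P-positions (g = 0) in 0..13 are 0, 1, 2, 6, 11, 12.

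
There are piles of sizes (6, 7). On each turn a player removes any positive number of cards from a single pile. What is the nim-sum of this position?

1

Nim-sum: 6 ⊕ 7 = 1.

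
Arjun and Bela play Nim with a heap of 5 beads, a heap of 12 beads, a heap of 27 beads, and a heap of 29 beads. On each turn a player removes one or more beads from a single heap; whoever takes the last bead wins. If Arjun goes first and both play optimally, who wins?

Arjun wins

In binary:
  00101  (5)
  01100  (12)
  11011  (27)
  11101  (29)
  -----
  01111  (15)
The nim-sum is 15 ≠ 0, so this is an N-position: the player to move can win; Arjun has a winning move.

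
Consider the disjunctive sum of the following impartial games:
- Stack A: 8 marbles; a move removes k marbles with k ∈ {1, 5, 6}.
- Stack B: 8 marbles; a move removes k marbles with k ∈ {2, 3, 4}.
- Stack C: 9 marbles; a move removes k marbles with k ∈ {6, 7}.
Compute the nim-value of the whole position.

2

Build the Grundy sequence for stack A with g(k) = mex{g(k−s) : s ∈ {1, 5, 6}, s ≤ k}:
k:     0  1  2  3  4  5  6  7  8
g(k):  0  1  0  1  0  1  2  3  2
So g(8) = 2.
Grundy values for stack B (subtraction set {2, 3, 4}):
k:     0  1  2  3  4  5  6  7  8
g(k):  0  0  1  1  2  2  0  0  1
So g(8) = 1.
Build the Grundy sequence for stack C with g(k) = mex{g(k−s) : s ∈ {6, 7}, s ≤ k}:
k:     0  1  2  3  4  5  6  7  8  9
g(k):  0  0  0  0  0  0  1  1  1  1
So g(9) = 1.
The value of a disjunctive sum is the nim-sum of the parts.
Combined value = 2 ⊕ 1 ⊕ 1 = 2.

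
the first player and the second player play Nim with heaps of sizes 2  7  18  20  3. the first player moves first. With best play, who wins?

the second player wins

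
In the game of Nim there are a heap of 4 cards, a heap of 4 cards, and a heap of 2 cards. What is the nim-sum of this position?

2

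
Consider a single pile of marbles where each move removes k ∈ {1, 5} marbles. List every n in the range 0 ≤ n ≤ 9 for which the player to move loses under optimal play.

0, 2, 4, 6, 8

Build the Grundy sequence with g(k) = mex{g(k−s) : s ∈ {1, 5}, s ≤ k}:
k:     0  1  2  3  4  5  6  7  8  9
g(k):  0  1  0  1  0  1  0  1  0  1
The P-positions (g = 0) in 0..9 are 0, 2, 4, 6, 8.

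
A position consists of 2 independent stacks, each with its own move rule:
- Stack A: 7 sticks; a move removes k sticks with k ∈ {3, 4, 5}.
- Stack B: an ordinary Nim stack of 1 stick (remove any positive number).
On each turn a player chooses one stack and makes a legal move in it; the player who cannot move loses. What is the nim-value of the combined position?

3

Grundy values for stack A (subtraction set {3, 4, 5}):
g(0) = mex{} = 0
g(1) = mex{} = 0
g(2) = mex{} = 0
g(3) = mex{0} = 1
g(4) = mex{0} = 1
g(5) = mex{0} = 1
g(6) = mex{0,1} = 2
g(7) = mex{0,1} = 2
So g(7) = 2.
Stack B is a plain Nim stack of size 1, so its Grundy value is 1.
By the Sprague-Grundy theorem, the Grundy value of a sum of independent games is the XOR of the component values.
Combined value = 2 ⊕ 1 = 3.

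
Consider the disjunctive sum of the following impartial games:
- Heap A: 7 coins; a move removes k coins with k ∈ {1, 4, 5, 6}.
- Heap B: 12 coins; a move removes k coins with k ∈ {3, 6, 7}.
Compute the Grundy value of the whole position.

3

Build the Grundy sequence for heap A with g(k) = mex{g(k−s) : s ∈ {1, 4, 5, 6}, s ≤ k}:
k:     0  1  2  3  4  5  6  7
g(k):  0  1  0  1  2  3  2  3
So g(7) = 3.
Build the Grundy sequence for heap B with g(k) = mex{g(k−s) : s ∈ {3, 6, 7}, s ≤ k}:
g(0) = mex{} = 0
g(1) = mex{} = 0
g(2) = mex{} = 0
g(3) = mex{0} = 1
g(4) = mex{0} = 1
g(5) = mex{0} = 1
g(6) = mex{0,1} = 2
g(7) = mex{0,1} = 2
g(8) = mex{0,1} = 2
g(9) = mex{0,1,2} = 3
g(10) = mex{1,2} = 0
g(11) = mex{1,2} = 0
g(12) = mex{1,2,3} = 0
So g(12) = 0.
The value of a disjunctive sum is the nim-sum of the parts.
Combined value = 3 XOR 0 = 3.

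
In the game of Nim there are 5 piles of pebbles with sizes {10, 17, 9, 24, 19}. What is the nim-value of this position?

Nim-sum: 10 ⊕ 17 ⊕ 9 ⊕ 24 ⊕ 19 = 25.

25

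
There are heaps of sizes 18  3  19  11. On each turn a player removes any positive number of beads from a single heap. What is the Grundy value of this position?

9

Compute the nim-sum pairwise:
18 ^ 3 = 17
17 ^ 19 = 2
2 ^ 11 = 9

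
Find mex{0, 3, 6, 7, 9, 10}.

0 is in the set but 1 is not, so the mex is 1.

1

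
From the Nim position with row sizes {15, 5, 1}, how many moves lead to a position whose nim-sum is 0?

In binary:
  1111  (15)
  0101  (5)
  0001  (1)
  ----
  1011  (11)
The overall nim-sum is X = 11. A row of size p has a winning move iff p XOR X < p (reduce it to p XOR X).
  15: 15 XOR 11 = 4 < 15 — winning move (to 4).
  5: 5 XOR 11 = 14 ≥ 5 — no move.
  1: 1 XOR 11 = 10 ≥ 1 — no move.
That gives 1 winning move.

1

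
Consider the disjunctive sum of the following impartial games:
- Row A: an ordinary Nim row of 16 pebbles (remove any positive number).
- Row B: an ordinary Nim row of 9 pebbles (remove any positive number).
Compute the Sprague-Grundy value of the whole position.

25

Row A is a plain Nim row of size 16, so its Grundy value is 16.
Row B is a plain Nim row of size 9, so its Grundy value is 9.
By the Sprague-Grundy theorem, the Grundy value of a sum of independent games is the XOR of the component values.
Combined value = 16 ⊕ 9 = 25.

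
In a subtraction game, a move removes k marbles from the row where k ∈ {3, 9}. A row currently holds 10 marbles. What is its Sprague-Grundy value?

Grundy values for subtraction set {3, 9}:
g(0) = mex{} = 0
g(1) = mex{} = 0
g(2) = mex{} = 0
g(3) = mex{0} = 1
g(4) = mex{0} = 1
g(5) = mex{0} = 1
g(6) = mex{1} = 0
g(7) = mex{1} = 0
g(8) = mex{1} = 0
g(9) = mex{0} = 1
g(10) = mex{0} = 1
So g(10) = 1.

1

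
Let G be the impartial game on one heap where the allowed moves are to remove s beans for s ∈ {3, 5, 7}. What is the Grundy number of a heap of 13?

1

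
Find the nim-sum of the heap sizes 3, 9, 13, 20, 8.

27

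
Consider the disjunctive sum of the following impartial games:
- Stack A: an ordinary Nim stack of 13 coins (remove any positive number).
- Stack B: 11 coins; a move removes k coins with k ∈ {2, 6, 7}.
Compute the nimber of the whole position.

12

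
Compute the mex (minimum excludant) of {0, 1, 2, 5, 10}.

The values 0, 1, 2 are all present; 3 is the first non-negative integer missing from the set.

3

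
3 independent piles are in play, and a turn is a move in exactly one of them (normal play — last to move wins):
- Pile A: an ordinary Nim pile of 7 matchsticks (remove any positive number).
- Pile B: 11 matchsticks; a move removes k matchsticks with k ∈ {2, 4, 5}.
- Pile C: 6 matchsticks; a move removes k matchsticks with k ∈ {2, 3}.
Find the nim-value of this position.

Pile A is a plain Nim pile of size 7, so its Grundy value is 7.
For pile B, compute g(0), g(1), … with moves {2, 4, 5}:
g(0) = mex{} = 0
g(1) = mex{} = 0
g(2) = mex{0} = 1
g(3) = mex{0} = 1
g(4) = mex{0,1} = 2
g(5) = mex{0,1} = 2
g(6) = mex{0,1,2} = 3
g(7) = mex{1,2} = 0
g(8) = mex{1,2,3} = 0
g(9) = mex{0,2} = 1
g(10) = mex{0,2,3} = 1
g(11) = mex{0,1,3} = 2
So g(11) = 2.
For pile C, compute g(0), g(1), … with moves {2, 3}:
k:     0  1  2  3  4  5  6
g(k):  0  0  1  1  2  0  0
So g(6) = 0.
By the Sprague-Grundy theorem, the Grundy value of a sum of independent games is the XOR of the component values.
Combined value = 7 XOR 2 XOR 0 = 5.

5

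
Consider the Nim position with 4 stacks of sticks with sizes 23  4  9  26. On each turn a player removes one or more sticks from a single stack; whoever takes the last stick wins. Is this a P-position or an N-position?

P-position

In binary:
  10111  (23)
  00100  (4)
  01001  (9)
  11010  (26)
  -----
  00000  (0)
The nim-sum is 0, so this is a P-position: the player to move is in a losing position under optimal play.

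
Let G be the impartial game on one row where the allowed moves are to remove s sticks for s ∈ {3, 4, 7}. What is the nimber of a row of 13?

1

Grundy values for subtraction set {3, 4, 7}:
g(0) = mex{} = 0
g(1) = mex{} = 0
g(2) = mex{} = 0
g(3) = mex{0} = 1
g(4) = mex{0} = 1
g(5) = mex{0} = 1
g(6) = mex{0,1} = 2
g(7) = mex{0,1} = 2
g(8) = mex{0,1} = 2
g(9) = mex{0,1,2} = 3
g(10) = mex{1,2} = 0
g(11) = mex{1,2} = 0
g(12) = mex{1,2,3} = 0
g(13) = mex{0,2,3} = 1
So g(13) = 1.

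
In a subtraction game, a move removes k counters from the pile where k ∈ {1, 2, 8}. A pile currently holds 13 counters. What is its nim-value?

Grundy values for subtraction set {1, 2, 8}:
g(0) = mex{} = 0
g(1) = mex{0} = 1
g(2) = mex{0,1} = 2
g(3) = mex{1,2} = 0
g(4) = mex{0,2} = 1
g(5) = mex{0,1} = 2
g(6) = mex{1,2} = 0
g(7) = mex{0,2} = 1
g(8) = mex{0,1} = 2
g(9) = mex{1,2} = 0
g(10) = mex{0,2} = 1
g(11) = mex{0,1} = 2
g(12) = mex{1,2} = 0
g(13) = mex{0,2} = 1
So g(13) = 1.

1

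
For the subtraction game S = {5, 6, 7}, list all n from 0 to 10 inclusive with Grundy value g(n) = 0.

Grundy values for subtraction set {5, 6, 7}:
g(0) = mex{} = 0
g(1) = mex{} = 0
g(2) = mex{} = 0
g(3) = mex{} = 0
g(4) = mex{} = 0
g(5) = mex{0} = 1
g(6) = mex{0} = 1
g(7) = mex{0} = 1
g(8) = mex{0} = 1
g(9) = mex{0} = 1
g(10) = mex{0,1} = 2
The P-positions (g = 0) in 0..10 are 0, 1, 2, 3, 4.

0, 1, 2, 3, 4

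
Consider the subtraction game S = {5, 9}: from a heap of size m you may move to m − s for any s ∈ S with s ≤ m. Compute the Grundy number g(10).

2

Grundy values for subtraction set {5, 9}:
g(0) = mex{} = 0
g(1) = mex{} = 0
g(2) = mex{} = 0
g(3) = mex{} = 0
g(4) = mex{} = 0
g(5) = mex{0} = 1
g(6) = mex{0} = 1
g(7) = mex{0} = 1
g(8) = mex{0} = 1
g(9) = mex{0} = 1
g(10) = mex{0,1} = 2
So g(10) = 2.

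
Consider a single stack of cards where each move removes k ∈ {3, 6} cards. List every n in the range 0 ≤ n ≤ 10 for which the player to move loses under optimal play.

0, 1, 2, 9, 10

Grundy values for subtraction set {3, 6}:
k:     0  1  2  3  4  5  6  7  8  9 10
g(k):  0  0  0  1  1  1  2  2  2  0  0
The P-positions (g = 0) in 0..10 are 0, 1, 2, 9, 10.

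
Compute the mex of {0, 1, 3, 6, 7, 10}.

The values 0, 1 are all present; 2 is the first non-negative integer missing from the set.

2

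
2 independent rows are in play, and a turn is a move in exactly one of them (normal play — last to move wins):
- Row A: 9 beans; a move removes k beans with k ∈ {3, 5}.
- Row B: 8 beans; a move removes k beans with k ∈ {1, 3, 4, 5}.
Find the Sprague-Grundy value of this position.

0

Build the Grundy sequence for row A with g(k) = mex{g(k−s) : s ∈ {3, 5}, s ≤ k}:
k:     0  1  2  3  4  5  6  7  8  9
g(k):  0  0  0  1  1  1  2  2  0  0
So g(9) = 0.
Build the Grundy sequence for row B with g(k) = mex{g(k−s) : s ∈ {1, 3, 4, 5}, s ≤ k}:
g(0) = mex{} = 0
g(1) = mex{0} = 1
g(2) = mex{1} = 0
g(3) = mex{0} = 1
g(4) = mex{0,1} = 2
g(5) = mex{0,1,2} = 3
g(6) = mex{0,1,3} = 2
g(7) = mex{0,1,2} = 3
g(8) = mex{1,2,3} = 0
So g(8) = 0.
The value of a disjunctive sum is the nim-sum of the parts.
Combined value = 0 ⊕ 0 = 0.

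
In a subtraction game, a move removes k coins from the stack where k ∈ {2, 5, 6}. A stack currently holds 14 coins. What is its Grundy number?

1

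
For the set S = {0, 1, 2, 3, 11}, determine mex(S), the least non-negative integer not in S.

The values 0, 1, 2, 3 are all present; 4 is the first non-negative integer missing from the set.

4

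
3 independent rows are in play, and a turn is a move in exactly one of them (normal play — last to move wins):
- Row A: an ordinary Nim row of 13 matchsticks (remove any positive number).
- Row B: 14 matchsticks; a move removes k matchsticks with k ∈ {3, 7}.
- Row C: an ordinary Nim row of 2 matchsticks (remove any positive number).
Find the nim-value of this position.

Row A is a plain Nim row of size 13, so its Grundy value is 13.
Build the Grundy sequence for row B with g(k) = mex{g(k−s) : s ∈ {3, 7}, s ≤ k}:
g(0) = mex{} = 0
g(1) = mex{} = 0
g(2) = mex{} = 0
g(3) = mex{0} = 1
g(4) = mex{0} = 1
g(5) = mex{0} = 1
g(6) = mex{1} = 0
g(7) = mex{0,1} = 2
g(8) = mex{0,1} = 2
g(9) = mex{0} = 1
g(10) = mex{1,2} = 0
g(11) = mex{1,2} = 0
g(12) = mex{1} = 0
g(13) = mex{0} = 1
g(14) = mex{0,2} = 1
So g(14) = 1.
Row C is a plain Nim row of size 2, so its Grundy value is 2.
The value of a disjunctive sum is the nim-sum of the parts.
Combined value = 13 XOR 1 XOR 2 = 14.

14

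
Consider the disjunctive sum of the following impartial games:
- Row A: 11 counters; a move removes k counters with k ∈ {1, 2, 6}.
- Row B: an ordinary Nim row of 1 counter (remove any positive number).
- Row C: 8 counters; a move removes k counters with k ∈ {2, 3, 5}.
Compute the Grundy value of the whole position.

0

For row A, compute g(0), g(1), … with moves {1, 2, 6}:
g(0) = mex{} = 0
g(1) = mex{0} = 1
g(2) = mex{0,1} = 2
g(3) = mex{1,2} = 0
g(4) = mex{0,2} = 1
g(5) = mex{0,1} = 2
g(6) = mex{0,1,2} = 3
g(7) = mex{1,2,3} = 0
g(8) = mex{0,2,3} = 1
g(9) = mex{0,1} = 2
g(10) = mex{1,2} = 0
g(11) = mex{0,2} = 1
So g(11) = 1.
Row B is a plain Nim row of size 1, so its Grundy value is 1.
Build the Grundy sequence for row C with g(k) = mex{g(k−s) : s ∈ {2, 3, 5}, s ≤ k}:
k:     0  1  2  3  4  5  6  7  8
g(k):  0  0  1  1  2  2  3  0  0
So g(8) = 0.
The value of a disjunctive sum is the nim-sum of the parts.
Combined value = 1 XOR 1 XOR 0 = 0.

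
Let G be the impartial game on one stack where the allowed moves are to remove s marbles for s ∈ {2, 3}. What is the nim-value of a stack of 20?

0

Grundy values for subtraction set {2, 3}:
k:     0  1  2  3  4  5  6  7  8  9 10 11 12 13 14 15 16 17 18 19 20
g(k):  0  0  1  1  2  0  0  1  1  2  0  0  1  1  2  0  0  1  1  2  0
So g(20) = 0.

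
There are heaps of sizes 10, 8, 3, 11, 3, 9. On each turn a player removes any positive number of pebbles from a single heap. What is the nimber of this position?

Nim-sum: 10 XOR 8 XOR 3 XOR 11 XOR 3 XOR 9 = 0.

0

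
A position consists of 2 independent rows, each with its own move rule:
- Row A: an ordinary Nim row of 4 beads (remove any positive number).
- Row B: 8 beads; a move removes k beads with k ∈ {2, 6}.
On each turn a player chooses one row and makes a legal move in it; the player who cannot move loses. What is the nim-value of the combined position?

4

Row A is a plain Nim row of size 4, so its Grundy value is 4.
For row B, compute g(0), g(1), … with moves {2, 6}:
g(0) = mex{} = 0
g(1) = mex{} = 0
g(2) = mex{0} = 1
g(3) = mex{0} = 1
g(4) = mex{1} = 0
g(5) = mex{1} = 0
g(6) = mex{0} = 1
g(7) = mex{0} = 1
g(8) = mex{1} = 0
So g(8) = 0.
By the Sprague-Grundy theorem, the Grundy value of a sum of independent games is the XOR of the component values.
Combined value = 4 ⊕ 0 = 4.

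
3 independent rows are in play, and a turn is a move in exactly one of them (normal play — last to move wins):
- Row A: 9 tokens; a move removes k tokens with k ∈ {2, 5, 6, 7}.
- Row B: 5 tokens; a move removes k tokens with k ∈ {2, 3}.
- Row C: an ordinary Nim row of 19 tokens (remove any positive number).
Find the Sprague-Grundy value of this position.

17

Grundy values for row A (subtraction set {2, 5, 6, 7}):
g(0) = mex{} = 0
g(1) = mex{} = 0
g(2) = mex{0} = 1
g(3) = mex{0} = 1
g(4) = mex{1} = 0
g(5) = mex{0,1} = 2
g(6) = mex{0} = 1
g(7) = mex{0,1,2} = 3
g(8) = mex{0,1} = 2
g(9) = mex{0,1,3} = 2
So g(9) = 2.
Grundy values for row B (subtraction set {2, 3}):
g(0) = mex{} = 0
g(1) = mex{} = 0
g(2) = mex{0} = 1
g(3) = mex{0} = 1
g(4) = mex{0,1} = 2
g(5) = mex{1} = 0
So g(5) = 0.
Row C is a plain Nim row of size 19, so its Grundy value is 19.
By the Sprague-Grundy theorem, the Grundy value of a sum of independent games is the XOR of the component values.
Combined value = 2 ⊕ 0 ⊕ 19 = 17.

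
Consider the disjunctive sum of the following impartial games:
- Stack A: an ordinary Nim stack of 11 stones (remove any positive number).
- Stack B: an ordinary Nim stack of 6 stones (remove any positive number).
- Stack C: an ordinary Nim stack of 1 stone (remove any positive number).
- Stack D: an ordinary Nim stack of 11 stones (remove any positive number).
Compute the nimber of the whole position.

7

Stack A is a plain Nim stack of size 11, so its Grundy value is 11.
Stack B is a plain Nim stack of size 6, so its Grundy value is 6.
Stack C is a plain Nim stack of size 1, so its Grundy value is 1.
Stack D is a plain Nim stack of size 11, so its Grundy value is 11.
The value of a disjunctive sum is the nim-sum of the parts.
Combined value = 11 XOR 6 XOR 1 XOR 11 = 7.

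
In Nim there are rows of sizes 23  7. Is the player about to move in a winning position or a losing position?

Write each in binary and XOR column by column:
  10111  (23)
  00111  (7)
  -----
  10000  (16)
The nim-sum is 16 ≠ 0, so this is an N-position: the player to move can win.

Winning position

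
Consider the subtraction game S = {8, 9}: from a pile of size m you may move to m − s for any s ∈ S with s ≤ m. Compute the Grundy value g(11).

Grundy values for subtraction set {8, 9}:
k:     0  1  2  3  4  5  6  7  8  9 10 11
g(k):  0  0  0  0  0  0  0  0  1  1  1  1
So g(11) = 1.

1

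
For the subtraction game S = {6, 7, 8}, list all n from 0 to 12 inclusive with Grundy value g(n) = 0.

0, 1, 2, 3, 4, 5

Compute g(0), g(1), … for moves {6, 7, 8}:
k:     0  1  2  3  4  5  6  7  8  9 10 11 12
g(k):  0  0  0  0  0  0  1  1  1  1  1  1  2
The P-positions (g = 0) in 0..12 are 0, 1, 2, 3, 4, 5.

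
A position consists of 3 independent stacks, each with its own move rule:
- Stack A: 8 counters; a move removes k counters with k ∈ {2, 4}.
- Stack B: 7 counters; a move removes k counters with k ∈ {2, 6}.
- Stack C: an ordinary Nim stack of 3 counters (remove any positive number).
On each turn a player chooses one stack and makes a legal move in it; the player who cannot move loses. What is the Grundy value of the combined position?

3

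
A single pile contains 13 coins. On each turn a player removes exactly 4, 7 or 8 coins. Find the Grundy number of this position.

Build the Grundy sequence with g(k) = mex{g(k−s) : s ∈ {4, 7, 8}, s ≤ k}:
g(0) = mex{} = 0
g(1) = mex{} = 0
g(2) = mex{} = 0
g(3) = mex{} = 0
g(4) = mex{0} = 1
g(5) = mex{0} = 1
g(6) = mex{0} = 1
g(7) = mex{0} = 1
g(8) = mex{0,1} = 2
g(9) = mex{0,1} = 2
g(10) = mex{0,1} = 2
g(11) = mex{0,1} = 2
g(12) = mex{1,2} = 0
g(13) = mex{1,2} = 0
So g(13) = 0.

0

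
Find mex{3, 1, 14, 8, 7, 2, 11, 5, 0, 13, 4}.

6

The values 0, 1, 2, 3, 4, 5 are all present; 6 is the first non-negative integer missing from the set.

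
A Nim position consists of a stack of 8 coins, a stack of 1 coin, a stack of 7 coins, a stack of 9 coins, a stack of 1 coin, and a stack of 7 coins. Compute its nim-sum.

Compute the nim-sum pairwise:
8 ^ 1 = 9
9 ^ 7 = 14
14 ^ 9 = 7
7 ^ 1 = 6
6 ^ 7 = 1

1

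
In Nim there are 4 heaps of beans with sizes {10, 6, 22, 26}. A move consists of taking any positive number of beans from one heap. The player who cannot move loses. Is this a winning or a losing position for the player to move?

Losing position

Nim-sum: 10 ⊕ 6 ⊕ 22 ⊕ 26 = 0.
The nim-sum is 0, so this is a P-position: the player to move is in a losing position under optimal play.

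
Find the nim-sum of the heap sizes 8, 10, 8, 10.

0

Nim-sum: 8 XOR 10 XOR 8 XOR 10 = 0.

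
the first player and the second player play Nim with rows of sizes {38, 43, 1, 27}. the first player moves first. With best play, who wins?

the first player wins

Bitwise XOR of the heap sizes:
  100110  (38)
  101011  (43)
  000001  (1)
  011011  (27)
  ------
  010111  (23)
The nim-sum is 23 ≠ 0, so this is an N-position: the player to move can win; the first player has a winning move.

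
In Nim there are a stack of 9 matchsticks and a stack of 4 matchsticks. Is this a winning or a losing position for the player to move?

Nim-sum: 9 XOR 4 = 13.
The nim-sum is 13 ≠ 0, so this is an N-position: the player to move can win.

Winning position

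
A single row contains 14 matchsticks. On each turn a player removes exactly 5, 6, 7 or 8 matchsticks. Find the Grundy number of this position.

Build the Grundy sequence with g(k) = mex{g(k−s) : s ∈ {5, 6, 7, 8}, s ≤ k}:
g(0) = mex{} = 0
g(1) = mex{} = 0
g(2) = mex{} = 0
g(3) = mex{} = 0
g(4) = mex{} = 0
g(5) = mex{0} = 1
g(6) = mex{0} = 1
g(7) = mex{0} = 1
g(8) = mex{0} = 1
g(9) = mex{0} = 1
g(10) = mex{0,1} = 2
g(11) = mex{0,1} = 2
g(12) = mex{0,1} = 2
g(13) = mex{1} = 0
g(14) = mex{1} = 0
So g(14) = 0.

0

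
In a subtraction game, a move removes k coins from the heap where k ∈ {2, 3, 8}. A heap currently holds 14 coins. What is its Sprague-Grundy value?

2

Grundy values for subtraction set {2, 3, 8}:
g(0) = mex{} = 0
g(1) = mex{} = 0
g(2) = mex{0} = 1
g(3) = mex{0} = 1
g(4) = mex{0,1} = 2
g(5) = mex{1} = 0
g(6) = mex{1,2} = 0
g(7) = mex{0,2} = 1
g(8) = mex{0} = 1
g(9) = mex{0,1} = 2
g(10) = mex{1} = 0
g(11) = mex{1,2} = 0
g(12) = mex{0,2} = 1
g(13) = mex{0} = 1
g(14) = mex{0,1} = 2
So g(14) = 2.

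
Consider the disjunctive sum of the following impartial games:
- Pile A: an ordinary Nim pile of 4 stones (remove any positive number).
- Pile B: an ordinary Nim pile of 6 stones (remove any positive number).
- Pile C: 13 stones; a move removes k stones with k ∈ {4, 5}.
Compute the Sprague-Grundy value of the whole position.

Pile A is a plain Nim pile of size 4, so its Grundy value is 4.
Pile B is a plain Nim pile of size 6, so its Grundy value is 6.
For pile C, compute g(0), g(1), … with moves {4, 5}:
k:     0  1  2  3  4  5  6  7  8  9 10 11 12 13
g(k):  0  0  0  0  1  1  1  1  2  0  0  0  0  1
So g(13) = 1.
By the Sprague-Grundy theorem, the Grundy value of a sum of independent games is the XOR of the component values.
Combined value = 4 XOR 6 XOR 1 = 3.

3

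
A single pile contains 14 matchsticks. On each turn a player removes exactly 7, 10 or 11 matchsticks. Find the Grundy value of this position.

2

Build the Grundy sequence with g(k) = mex{g(k−s) : s ∈ {7, 10, 11}, s ≤ k}:
g(0) = mex{} = 0
g(1) = mex{} = 0
g(2) = mex{} = 0
g(3) = mex{} = 0
g(4) = mex{} = 0
g(5) = mex{} = 0
g(6) = mex{} = 0
g(7) = mex{0} = 1
g(8) = mex{0} = 1
g(9) = mex{0} = 1
g(10) = mex{0} = 1
g(11) = mex{0} = 1
g(12) = mex{0} = 1
g(13) = mex{0} = 1
g(14) = mex{0,1} = 2
So g(14) = 2.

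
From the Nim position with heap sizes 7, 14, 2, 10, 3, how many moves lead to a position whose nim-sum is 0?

5

Bitwise XOR of the heap sizes:
  0111  (7)
  1110  (14)
  0010  (2)
  1010  (10)
  0011  (3)
  ----
  0010  (2)
The overall nim-sum is X = 2. A heap of size p has a winning move iff p XOR X < p (reduce it to p XOR X).
  7: 7 XOR 2 = 5 < 7 — winning move (to 5).
  14: 14 XOR 2 = 12 < 14 — winning move (to 12).
  2: 2 XOR 2 = 0 < 2 — winning move (to 0).
  10: 10 XOR 2 = 8 < 10 — winning move (to 8).
  3: 3 XOR 2 = 1 < 3 — winning move (to 1).
That gives 5 winning moves.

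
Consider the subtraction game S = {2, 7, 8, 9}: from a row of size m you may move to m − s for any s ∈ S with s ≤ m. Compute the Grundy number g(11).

3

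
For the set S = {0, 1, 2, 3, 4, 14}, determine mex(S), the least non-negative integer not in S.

5

The values 0, 1, 2, 3, 4 are all present; 5 is the first non-negative integer missing from the set.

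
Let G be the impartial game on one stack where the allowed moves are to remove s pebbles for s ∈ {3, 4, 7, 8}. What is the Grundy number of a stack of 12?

0

Compute g(0), g(1), … for moves {3, 4, 7, 8}:
k:     0  1  2  3  4  5  6  7  8  9 10 11 12
g(k):  0  0  0  1  1  1  2  2  2  3  3  0  0
So g(12) = 0.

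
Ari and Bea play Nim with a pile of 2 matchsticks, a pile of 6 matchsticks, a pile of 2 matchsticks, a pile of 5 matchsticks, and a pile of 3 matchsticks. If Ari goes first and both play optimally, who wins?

Nim-sum: 2 ⊕ 6 ⊕ 2 ⊕ 5 ⊕ 3 = 0.
The nim-sum is 0, so this is a P-position: the player to move is in a losing position under optimal play; Ari is about to move from it and so loses — Bea wins.

Bea wins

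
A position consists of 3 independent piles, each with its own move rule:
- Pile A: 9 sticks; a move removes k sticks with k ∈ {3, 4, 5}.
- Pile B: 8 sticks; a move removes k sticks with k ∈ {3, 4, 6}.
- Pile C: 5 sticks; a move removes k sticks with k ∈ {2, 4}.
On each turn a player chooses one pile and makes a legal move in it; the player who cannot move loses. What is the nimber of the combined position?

0

Build the Grundy sequence for pile A with g(k) = mex{g(k−s) : s ∈ {3, 4, 5}, s ≤ k}:
g(0) = mex{} = 0
g(1) = mex{} = 0
g(2) = mex{} = 0
g(3) = mex{0} = 1
g(4) = mex{0} = 1
g(5) = mex{0} = 1
g(6) = mex{0,1} = 2
g(7) = mex{0,1} = 2
g(8) = mex{1} = 0
g(9) = mex{1,2} = 0
So g(9) = 0.
For pile B, compute g(0), g(1), … with moves {3, 4, 6}:
k:     0  1  2  3  4  5  6  7  8
g(k):  0  0  0  1  1  1  2  2  2
So g(8) = 2.
Grundy values for pile C (subtraction set {2, 4}):
g(0) = mex{} = 0
g(1) = mex{} = 0
g(2) = mex{0} = 1
g(3) = mex{0} = 1
g(4) = mex{0,1} = 2
g(5) = mex{0,1} = 2
So g(5) = 2.
By the Sprague-Grundy theorem, the Grundy value of a sum of independent games is the XOR of the component values.
Combined value = 0 ⊕ 2 ⊕ 2 = 0.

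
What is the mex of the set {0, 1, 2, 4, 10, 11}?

The values 0, 1, 2 are all present; 3 is the first non-negative integer missing from the set.

3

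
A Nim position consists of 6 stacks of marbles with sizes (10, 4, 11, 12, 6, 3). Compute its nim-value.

Compute the nim-sum pairwise:
10 XOR 4 = 14
14 XOR 11 = 5
5 XOR 12 = 9
9 XOR 6 = 15
15 XOR 3 = 12

12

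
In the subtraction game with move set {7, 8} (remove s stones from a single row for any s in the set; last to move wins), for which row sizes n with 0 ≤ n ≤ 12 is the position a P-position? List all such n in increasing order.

0, 1, 2, 3, 4, 5, 6

Grundy values for subtraction set {7, 8}:
g(0) = mex{} = 0
g(1) = mex{} = 0
g(2) = mex{} = 0
g(3) = mex{} = 0
g(4) = mex{} = 0
g(5) = mex{} = 0
g(6) = mex{} = 0
g(7) = mex{0} = 1
g(8) = mex{0} = 1
g(9) = mex{0} = 1
g(10) = mex{0} = 1
g(11) = mex{0} = 1
g(12) = mex{0} = 1
The P-positions (g = 0) in 0..12 are 0, 1, 2, 3, 4, 5, 6.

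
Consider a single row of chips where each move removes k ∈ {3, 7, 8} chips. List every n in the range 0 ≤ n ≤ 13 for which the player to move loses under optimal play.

0, 1, 2, 6, 11, 12

Build the Grundy sequence with g(k) = mex{g(k−s) : s ∈ {3, 7, 8}, s ≤ k}:
k:     0  1  2  3  4  5  6  7  8  9 10 11 12 13
g(k):  0  0  0  1  1  1  0  2  2  1  3  0  0  2
The P-positions (g = 0) in 0..13 are 0, 1, 2, 6, 11, 12.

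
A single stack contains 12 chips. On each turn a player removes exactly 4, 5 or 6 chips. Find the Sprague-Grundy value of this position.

Build the Grundy sequence with g(k) = mex{g(k−s) : s ∈ {4, 5, 6}, s ≤ k}:
g(0) = mex{} = 0
g(1) = mex{} = 0
g(2) = mex{} = 0
g(3) = mex{} = 0
g(4) = mex{0} = 1
g(5) = mex{0} = 1
g(6) = mex{0} = 1
g(7) = mex{0} = 1
g(8) = mex{0,1} = 2
g(9) = mex{0,1} = 2
g(10) = mex{1} = 0
g(11) = mex{1} = 0
g(12) = mex{1,2} = 0
So g(12) = 0.

0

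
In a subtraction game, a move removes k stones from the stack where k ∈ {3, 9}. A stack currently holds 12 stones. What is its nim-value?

0

Build the Grundy sequence with g(k) = mex{g(k−s) : s ∈ {3, 9}, s ≤ k}:
k:     0  1  2  3  4  5  6  7  8  9 10 11 12
g(k):  0  0  0  1  1  1  0  0  0  1  1  1  0
So g(12) = 0.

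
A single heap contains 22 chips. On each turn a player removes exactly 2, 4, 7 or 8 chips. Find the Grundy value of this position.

0

Grundy values for subtraction set {2, 4, 7, 8}:
k:     0  1  2  3  4  5  6  7  8  9 10 11 12 13 14 15 16 17 18 19 20 21 22
g(k):  0  0  1  1  2  2  0  3  1  4  2  0  0  1  1  2  2  0  3  1  4  2  0
So g(22) = 0.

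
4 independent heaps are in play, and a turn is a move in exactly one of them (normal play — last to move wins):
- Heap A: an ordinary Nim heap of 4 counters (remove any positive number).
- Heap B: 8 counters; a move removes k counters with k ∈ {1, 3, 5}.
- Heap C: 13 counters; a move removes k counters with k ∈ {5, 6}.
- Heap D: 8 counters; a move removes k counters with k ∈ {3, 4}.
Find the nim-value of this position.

4

Heap A is a plain Nim heap of size 4, so its Grundy value is 4.
Build the Grundy sequence for heap B with g(k) = mex{g(k−s) : s ∈ {1, 3, 5}, s ≤ k}:
k:     0  1  2  3  4  5  6  7  8
g(k):  0  1  0  1  0  1  0  1  0
So g(8) = 0.
For heap C, compute g(0), g(1), … with moves {5, 6}:
g(0) = mex{} = 0
g(1) = mex{} = 0
g(2) = mex{} = 0
g(3) = mex{} = 0
g(4) = mex{} = 0
g(5) = mex{0} = 1
g(6) = mex{0} = 1
g(7) = mex{0} = 1
g(8) = mex{0} = 1
g(9) = mex{0} = 1
g(10) = mex{0,1} = 2
g(11) = mex{1} = 0
g(12) = mex{1} = 0
g(13) = mex{1} = 0
So g(13) = 0.
Build the Grundy sequence for heap D with g(k) = mex{g(k−s) : s ∈ {3, 4}, s ≤ k}:
g(0) = mex{} = 0
g(1) = mex{} = 0
g(2) = mex{} = 0
g(3) = mex{0} = 1
g(4) = mex{0} = 1
g(5) = mex{0} = 1
g(6) = mex{0,1} = 2
g(7) = mex{1} = 0
g(8) = mex{1} = 0
So g(8) = 0.
The value of a disjunctive sum is the nim-sum of the parts.
Combined value = 4 ⊕ 0 ⊕ 0 ⊕ 0 = 4.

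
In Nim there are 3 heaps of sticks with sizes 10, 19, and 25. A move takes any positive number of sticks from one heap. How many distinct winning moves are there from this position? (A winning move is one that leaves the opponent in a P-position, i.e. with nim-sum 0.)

0

Bitwise XOR of the heap sizes:
  01010  (10)
  10011  (19)
  11001  (25)
  -----
  00000  (0)
The nim-sum is already 0, so every move leaves a nonzero nim-sum — there are no winning moves.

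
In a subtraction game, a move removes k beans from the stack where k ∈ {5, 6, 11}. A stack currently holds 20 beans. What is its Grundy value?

0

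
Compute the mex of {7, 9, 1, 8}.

0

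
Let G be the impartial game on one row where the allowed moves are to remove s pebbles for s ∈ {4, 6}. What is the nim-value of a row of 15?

1

Compute g(0), g(1), … for moves {4, 6}:
k:     0  1  2  3  4  5  6  7  8  9 10 11 12 13 14 15
g(k):  0  0  0  0  1  1  1  1  2  2  0  0  0  0  1  1
So g(15) = 1.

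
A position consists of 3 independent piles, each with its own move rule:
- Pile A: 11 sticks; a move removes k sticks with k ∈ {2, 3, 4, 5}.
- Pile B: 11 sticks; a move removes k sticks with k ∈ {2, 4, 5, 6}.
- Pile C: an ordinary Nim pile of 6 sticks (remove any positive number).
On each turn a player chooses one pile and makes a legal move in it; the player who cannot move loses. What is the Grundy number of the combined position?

5

Build the Grundy sequence for pile A with g(k) = mex{g(k−s) : s ∈ {2, 3, 4, 5}, s ≤ k}:
g(0) = mex{} = 0
g(1) = mex{} = 0
g(2) = mex{0} = 1
g(3) = mex{0} = 1
g(4) = mex{0,1} = 2
g(5) = mex{0,1} = 2
g(6) = mex{0,1,2} = 3
g(7) = mex{1,2} = 0
g(8) = mex{1,2,3} = 0
g(9) = mex{0,2,3} = 1
g(10) = mex{0,2,3} = 1
g(11) = mex{0,1,3} = 2
So g(11) = 2.
Build the Grundy sequence for pile B with g(k) = mex{g(k−s) : s ∈ {2, 4, 5, 6}, s ≤ k}:
k:     0  1  2  3  4  5  6  7  8  9 10 11
g(k):  0  0  1  1  2  2  3  3  0  0  1  1
So g(11) = 1.
Pile C is a plain Nim pile of size 6, so its Grundy value is 6.
The value of a disjunctive sum is the nim-sum of the parts.
Combined value = 2 XOR 1 XOR 6 = 5.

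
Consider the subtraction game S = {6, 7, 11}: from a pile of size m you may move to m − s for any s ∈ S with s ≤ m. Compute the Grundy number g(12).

Compute g(0), g(1), … for moves {6, 7, 11}:
k:     0  1  2  3  4  5  6  7  8  9 10 11 12
g(k):  0  0  0  0  0  0  1  1  1  1  1  1  2
So g(12) = 2.

2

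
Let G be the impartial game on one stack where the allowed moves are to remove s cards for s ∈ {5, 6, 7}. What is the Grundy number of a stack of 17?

1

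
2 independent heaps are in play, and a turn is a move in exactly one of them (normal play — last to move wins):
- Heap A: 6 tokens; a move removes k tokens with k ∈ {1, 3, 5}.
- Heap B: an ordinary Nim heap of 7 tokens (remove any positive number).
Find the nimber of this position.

Grundy values for heap A (subtraction set {1, 3, 5}):
g(0) = mex{} = 0
g(1) = mex{0} = 1
g(2) = mex{1} = 0
g(3) = mex{0} = 1
g(4) = mex{1} = 0
g(5) = mex{0} = 1
g(6) = mex{1} = 0
So g(6) = 0.
Heap B is a plain Nim heap of size 7, so its Grundy value is 7.
The value of a disjunctive sum is the nim-sum of the parts.
Combined value = 0 ⊕ 7 = 7.

7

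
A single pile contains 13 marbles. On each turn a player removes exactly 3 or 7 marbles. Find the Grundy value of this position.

1

Grundy values for subtraction set {3, 7}:
k:     0  1  2  3  4  5  6  7  8  9 10 11 12 13
g(k):  0  0  0  1  1  1  0  2  2  1  0  0  0  1
So g(13) = 1.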